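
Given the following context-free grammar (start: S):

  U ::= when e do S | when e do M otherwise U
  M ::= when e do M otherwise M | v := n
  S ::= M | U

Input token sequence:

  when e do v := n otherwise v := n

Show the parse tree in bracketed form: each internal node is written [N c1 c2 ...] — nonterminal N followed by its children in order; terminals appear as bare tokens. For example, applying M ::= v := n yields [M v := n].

[S [M when e do [M v := n] otherwise [M v := n]]]

S
M
when e do M otherwise M
when e do v := n otherwise M
when e do v := n otherwise v := n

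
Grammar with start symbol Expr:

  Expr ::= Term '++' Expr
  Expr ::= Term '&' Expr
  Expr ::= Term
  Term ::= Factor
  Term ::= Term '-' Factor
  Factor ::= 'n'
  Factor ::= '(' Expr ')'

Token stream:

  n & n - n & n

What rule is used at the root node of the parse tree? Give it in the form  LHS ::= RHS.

[Expr [Term [Factor n]] & [Expr [Term [Term [Factor n]] - [Factor n]] & [Expr [Term [Factor n]]]]]

Expr ::= Term '&' Expr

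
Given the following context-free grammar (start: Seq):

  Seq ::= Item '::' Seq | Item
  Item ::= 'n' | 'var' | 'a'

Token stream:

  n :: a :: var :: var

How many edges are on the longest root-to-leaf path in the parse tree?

[Seq [Item n] :: [Seq [Item a] :: [Seq [Item var] :: [Seq [Item var]]]]]

5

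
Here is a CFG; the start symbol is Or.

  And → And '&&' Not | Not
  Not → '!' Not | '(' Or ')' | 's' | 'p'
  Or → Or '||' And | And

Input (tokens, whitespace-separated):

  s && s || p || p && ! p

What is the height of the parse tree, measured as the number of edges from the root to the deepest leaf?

6

[Or [Or [Or [And [And [Not s]] && [Not s]]] || [And [Not p]]] || [And [And [Not p]] && [Not ! [Not p]]]]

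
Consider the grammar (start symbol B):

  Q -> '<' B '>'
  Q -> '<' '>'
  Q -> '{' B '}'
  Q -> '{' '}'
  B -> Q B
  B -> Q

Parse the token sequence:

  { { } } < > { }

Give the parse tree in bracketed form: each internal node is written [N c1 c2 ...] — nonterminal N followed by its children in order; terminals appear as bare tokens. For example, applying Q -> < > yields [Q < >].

[B [Q { [B [Q { }]] }] [B [Q < >] [B [Q { }]]]]

B
Q B
{ B } B
{ Q } B
{ { } } B
{ { } } Q B
{ { } } < > B
{ { } } < > Q
{ { } } < > { }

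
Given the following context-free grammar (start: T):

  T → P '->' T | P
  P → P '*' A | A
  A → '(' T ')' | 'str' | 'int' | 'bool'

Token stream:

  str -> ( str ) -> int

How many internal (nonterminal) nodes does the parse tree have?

12

[T [P [A str]] -> [T [P [A ( [T [P [A str]]] )]] -> [T [P [A int]]]]]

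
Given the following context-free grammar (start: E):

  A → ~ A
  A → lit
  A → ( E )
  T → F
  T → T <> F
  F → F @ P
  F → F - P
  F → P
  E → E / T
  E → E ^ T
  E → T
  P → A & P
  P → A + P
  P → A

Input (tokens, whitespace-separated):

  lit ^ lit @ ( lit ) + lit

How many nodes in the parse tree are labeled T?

3

[E [E [T [F [P [A lit]]]]] ^ [T [F [F [P [A lit]]] @ [P [A ( [E [T [F [P [A lit]]]]] )] + [P [A lit]]]]]]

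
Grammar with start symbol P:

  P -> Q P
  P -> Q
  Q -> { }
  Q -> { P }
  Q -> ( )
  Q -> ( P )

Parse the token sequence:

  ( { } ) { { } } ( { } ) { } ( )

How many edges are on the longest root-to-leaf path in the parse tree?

6

[P [Q ( [P [Q { }]] )] [P [Q { [P [Q { }]] }] [P [Q ( [P [Q { }]] )] [P [Q { }] [P [Q ( )]]]]]]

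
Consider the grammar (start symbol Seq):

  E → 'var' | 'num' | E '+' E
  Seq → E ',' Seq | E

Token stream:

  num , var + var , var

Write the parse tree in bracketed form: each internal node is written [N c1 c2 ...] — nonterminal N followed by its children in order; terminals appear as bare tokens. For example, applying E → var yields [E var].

[Seq [E num] , [Seq [E [E var] + [E var]] , [Seq [E var]]]]

Seq
E , Seq
num , Seq
num , E , Seq
num , E + E , Seq
num , var + E , Seq
num , var + var , Seq
num , var + var , E
num , var + var , var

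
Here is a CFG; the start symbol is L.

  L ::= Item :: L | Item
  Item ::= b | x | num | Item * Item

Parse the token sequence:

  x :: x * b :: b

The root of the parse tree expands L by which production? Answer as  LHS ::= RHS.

L ::= Item :: L

[L [Item x] :: [L [Item [Item x] * [Item b]] :: [L [Item b]]]]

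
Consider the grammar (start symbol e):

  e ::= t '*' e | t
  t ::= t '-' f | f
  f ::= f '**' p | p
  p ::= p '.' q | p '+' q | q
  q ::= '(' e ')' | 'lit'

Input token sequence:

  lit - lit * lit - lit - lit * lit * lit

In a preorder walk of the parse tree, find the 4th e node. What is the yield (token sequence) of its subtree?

lit

[e [t [t [f [p [q lit]]]] - [f [p [q lit]]]] * [e [t [t [t [f [p [q lit]]]] - [f [p [q lit]]]] - [f [p [q lit]]]] * [e [t [f [p [q lit]]]] * [e [t [f [p [q lit]]]]]]]]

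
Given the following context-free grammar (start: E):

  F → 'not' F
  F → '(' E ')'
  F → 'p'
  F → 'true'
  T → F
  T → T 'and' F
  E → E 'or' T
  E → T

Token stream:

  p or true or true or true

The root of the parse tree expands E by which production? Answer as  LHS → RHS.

[E [E [E [E [T [F p]]] or [T [F true]]] or [T [F true]]] or [T [F true]]]

E → E 'or' T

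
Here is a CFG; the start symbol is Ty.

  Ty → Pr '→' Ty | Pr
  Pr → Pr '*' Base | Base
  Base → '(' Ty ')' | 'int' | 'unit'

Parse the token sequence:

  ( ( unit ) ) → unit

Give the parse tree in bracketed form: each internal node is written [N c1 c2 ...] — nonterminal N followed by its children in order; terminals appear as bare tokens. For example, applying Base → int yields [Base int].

Ty
Pr → Ty
Base → Ty
( Ty ) → Ty
( Pr ) → Ty
( Base ) → Ty
( ( Ty ) ) → Ty
( ( Pr ) ) → Ty
( ( Base ) ) → Ty
( ( unit ) ) → Ty
( ( unit ) ) → Pr
( ( unit ) ) → Base
( ( unit ) ) → unit

[Ty [Pr [Base ( [Ty [Pr [Base ( [Ty [Pr [Base unit]]] )]]] )]] → [Ty [Pr [Base unit]]]]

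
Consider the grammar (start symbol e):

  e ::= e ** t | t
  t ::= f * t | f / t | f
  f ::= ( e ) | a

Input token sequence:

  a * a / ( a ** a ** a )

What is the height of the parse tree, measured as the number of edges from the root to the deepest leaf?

10

[e [t [f a] * [t [f a] / [t [f ( [e [e [e [t [f a]]] ** [t [f a]]] ** [t [f a]]] )]]]]]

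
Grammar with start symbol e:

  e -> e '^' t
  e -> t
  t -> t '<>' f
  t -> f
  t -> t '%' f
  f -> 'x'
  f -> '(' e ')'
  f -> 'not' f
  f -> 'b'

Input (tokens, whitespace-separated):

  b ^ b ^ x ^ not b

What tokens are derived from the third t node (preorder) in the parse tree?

x

[e [e [e [e [t [f b]]] ^ [t [f b]]] ^ [t [f x]]] ^ [t [f not [f b]]]]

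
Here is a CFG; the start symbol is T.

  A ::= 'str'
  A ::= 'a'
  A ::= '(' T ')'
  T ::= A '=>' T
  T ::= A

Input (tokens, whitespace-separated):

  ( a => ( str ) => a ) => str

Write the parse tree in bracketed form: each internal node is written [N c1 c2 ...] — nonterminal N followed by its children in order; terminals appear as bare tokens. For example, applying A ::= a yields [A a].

T
A => T
( T ) => T
( A => T ) => T
( a => T ) => T
( a => A => T ) => T
( a => ( T ) => T ) => T
( a => ( A ) => T ) => T
( a => ( str ) => T ) => T
( a => ( str ) => A ) => T
( a => ( str ) => a ) => T
( a => ( str ) => a ) => A
( a => ( str ) => a ) => str

[T [A ( [T [A a] => [T [A ( [T [A str]] )] => [T [A a]]]] )] => [T [A str]]]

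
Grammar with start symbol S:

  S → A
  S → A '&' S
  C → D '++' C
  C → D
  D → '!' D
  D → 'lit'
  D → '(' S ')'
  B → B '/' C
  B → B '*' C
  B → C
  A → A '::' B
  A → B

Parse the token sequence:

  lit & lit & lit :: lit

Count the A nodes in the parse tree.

4

[S [A [B [C [D lit]]]] & [S [A [B [C [D lit]]]] & [S [A [A [B [C [D lit]]]] :: [B [C [D lit]]]]]]]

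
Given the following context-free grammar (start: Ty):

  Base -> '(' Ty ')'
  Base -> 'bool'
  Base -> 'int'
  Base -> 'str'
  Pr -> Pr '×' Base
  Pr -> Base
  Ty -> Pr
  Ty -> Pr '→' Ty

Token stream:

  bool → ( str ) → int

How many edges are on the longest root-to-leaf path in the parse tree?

7

[Ty [Pr [Base bool]] → [Ty [Pr [Base ( [Ty [Pr [Base str]]] )]] → [Ty [Pr [Base int]]]]]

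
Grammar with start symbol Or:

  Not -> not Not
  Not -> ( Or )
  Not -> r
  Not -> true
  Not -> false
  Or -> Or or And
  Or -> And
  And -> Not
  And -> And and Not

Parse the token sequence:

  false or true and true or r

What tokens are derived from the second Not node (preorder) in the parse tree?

true

[Or [Or [Or [And [Not false]]] or [And [And [Not true]] and [Not true]]] or [And [Not r]]]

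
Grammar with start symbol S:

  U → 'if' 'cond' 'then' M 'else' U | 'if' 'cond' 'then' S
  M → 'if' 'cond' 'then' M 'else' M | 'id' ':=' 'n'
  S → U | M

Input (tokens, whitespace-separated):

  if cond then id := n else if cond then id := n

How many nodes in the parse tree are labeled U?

[S [U if cond then [M id := n] else [U if cond then [S [M id := n]]]]]

2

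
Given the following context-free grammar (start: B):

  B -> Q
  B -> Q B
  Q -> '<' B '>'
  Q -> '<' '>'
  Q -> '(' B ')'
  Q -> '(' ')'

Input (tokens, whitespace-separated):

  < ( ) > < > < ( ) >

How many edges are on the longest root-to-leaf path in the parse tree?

[B [Q < [B [Q ( )]] >] [B [Q < >] [B [Q < [B [Q ( )]] >]]]]

6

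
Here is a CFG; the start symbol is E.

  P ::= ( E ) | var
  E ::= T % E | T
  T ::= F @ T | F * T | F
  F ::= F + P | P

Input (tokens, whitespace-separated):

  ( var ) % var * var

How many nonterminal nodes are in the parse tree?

15

[E [T [F [P ( [E [T [F [P var]]]] )]]] % [E [T [F [P var]] * [T [F [P var]]]]]]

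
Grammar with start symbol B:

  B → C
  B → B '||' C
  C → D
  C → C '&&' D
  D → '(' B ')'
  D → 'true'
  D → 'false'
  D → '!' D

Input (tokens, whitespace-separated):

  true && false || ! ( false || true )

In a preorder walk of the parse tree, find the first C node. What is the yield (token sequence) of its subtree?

[B [B [C [C [D true]] && [D false]]] || [C [D ! [D ( [B [B [C [D false]]] || [C [D true]]] )]]]]

true && false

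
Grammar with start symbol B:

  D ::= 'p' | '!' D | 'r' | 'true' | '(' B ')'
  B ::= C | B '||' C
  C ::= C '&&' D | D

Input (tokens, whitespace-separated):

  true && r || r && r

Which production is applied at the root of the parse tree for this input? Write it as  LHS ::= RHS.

B ::= B '||' C

[B [B [C [C [D true]] && [D r]]] || [C [C [D r]] && [D r]]]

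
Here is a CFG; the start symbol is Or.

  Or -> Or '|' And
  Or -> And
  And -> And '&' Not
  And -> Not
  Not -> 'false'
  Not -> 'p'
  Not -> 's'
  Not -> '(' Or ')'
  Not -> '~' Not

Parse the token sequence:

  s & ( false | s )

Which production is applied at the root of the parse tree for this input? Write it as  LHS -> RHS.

[Or [And [And [Not s]] & [Not ( [Or [Or [And [Not false]]] | [And [Not s]]] )]]]

Or -> And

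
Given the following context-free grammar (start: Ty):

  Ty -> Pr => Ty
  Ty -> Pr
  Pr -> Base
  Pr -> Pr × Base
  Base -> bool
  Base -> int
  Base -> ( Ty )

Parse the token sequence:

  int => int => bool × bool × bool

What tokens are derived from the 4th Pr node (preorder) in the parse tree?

bool × bool

[Ty [Pr [Base int]] => [Ty [Pr [Base int]] => [Ty [Pr [Pr [Pr [Base bool]] × [Base bool]] × [Base bool]]]]]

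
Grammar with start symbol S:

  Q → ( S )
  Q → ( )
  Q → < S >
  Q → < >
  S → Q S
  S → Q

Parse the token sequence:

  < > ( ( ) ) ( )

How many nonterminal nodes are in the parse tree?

8

[S [Q < >] [S [Q ( [S [Q ( )]] )] [S [Q ( )]]]]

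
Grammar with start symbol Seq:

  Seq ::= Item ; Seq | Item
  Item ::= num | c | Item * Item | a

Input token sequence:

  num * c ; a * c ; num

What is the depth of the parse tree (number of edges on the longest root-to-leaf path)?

4

[Seq [Item [Item num] * [Item c]] ; [Seq [Item [Item a] * [Item c]] ; [Seq [Item num]]]]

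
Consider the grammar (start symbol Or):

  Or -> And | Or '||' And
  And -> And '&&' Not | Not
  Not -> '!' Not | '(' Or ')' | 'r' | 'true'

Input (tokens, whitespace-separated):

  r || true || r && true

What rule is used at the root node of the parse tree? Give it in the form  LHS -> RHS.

[Or [Or [Or [And [Not r]]] || [And [Not true]]] || [And [And [Not r]] && [Not true]]]

Or -> Or '||' And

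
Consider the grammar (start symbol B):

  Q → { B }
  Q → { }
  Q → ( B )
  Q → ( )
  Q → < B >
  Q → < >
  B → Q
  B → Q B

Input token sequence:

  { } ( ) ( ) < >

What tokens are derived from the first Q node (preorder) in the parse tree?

{ }

[B [Q { }] [B [Q ( )] [B [Q ( )] [B [Q < >]]]]]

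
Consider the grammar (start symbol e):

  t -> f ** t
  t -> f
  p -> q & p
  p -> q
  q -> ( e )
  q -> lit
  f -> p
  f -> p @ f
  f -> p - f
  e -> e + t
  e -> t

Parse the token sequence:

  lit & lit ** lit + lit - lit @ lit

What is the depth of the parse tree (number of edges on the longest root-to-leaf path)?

7

[e [e [t [f [p [q lit] & [p [q lit]]]] ** [t [f [p [q lit]]]]]] + [t [f [p [q lit]] - [f [p [q lit]] @ [f [p [q lit]]]]]]]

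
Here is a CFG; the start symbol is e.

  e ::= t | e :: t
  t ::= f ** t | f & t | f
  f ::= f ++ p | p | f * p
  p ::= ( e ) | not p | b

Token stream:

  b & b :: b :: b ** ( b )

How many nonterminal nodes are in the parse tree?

22

[e [e [e [t [f [p b]] & [t [f [p b]]]]] :: [t [f [p b]]]] :: [t [f [p b]] ** [t [f [p ( [e [t [f [p b]]]] )]]]]]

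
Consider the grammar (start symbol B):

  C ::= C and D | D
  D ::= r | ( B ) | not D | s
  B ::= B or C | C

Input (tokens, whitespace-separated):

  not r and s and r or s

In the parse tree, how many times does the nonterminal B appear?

2

[B [B [C [C [C [D not [D r]]] and [D s]] and [D r]]] or [C [D s]]]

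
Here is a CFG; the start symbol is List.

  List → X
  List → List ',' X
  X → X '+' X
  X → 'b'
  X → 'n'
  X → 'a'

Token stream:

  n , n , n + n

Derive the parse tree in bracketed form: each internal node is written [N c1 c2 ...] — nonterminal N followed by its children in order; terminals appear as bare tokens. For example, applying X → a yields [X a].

List
List , X
List , X , X
X , X , X
n , X , X
n , n , X
n , n , X + X
n , n , n + X
n , n , n + n

[List [List [List [X n]] , [X n]] , [X [X n] + [X n]]]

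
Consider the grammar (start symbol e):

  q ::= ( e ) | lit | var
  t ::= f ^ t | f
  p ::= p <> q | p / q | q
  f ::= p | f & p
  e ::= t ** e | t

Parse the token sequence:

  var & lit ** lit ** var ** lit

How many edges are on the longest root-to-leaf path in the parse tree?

8

[e [t [f [f [p [q var]]] & [p [q lit]]]] ** [e [t [f [p [q lit]]]] ** [e [t [f [p [q var]]]] ** [e [t [f [p [q lit]]]]]]]]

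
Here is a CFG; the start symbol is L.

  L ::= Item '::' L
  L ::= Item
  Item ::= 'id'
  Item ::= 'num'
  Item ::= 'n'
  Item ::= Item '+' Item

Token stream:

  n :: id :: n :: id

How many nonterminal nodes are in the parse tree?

[L [Item n] :: [L [Item id] :: [L [Item n] :: [L [Item id]]]]]

8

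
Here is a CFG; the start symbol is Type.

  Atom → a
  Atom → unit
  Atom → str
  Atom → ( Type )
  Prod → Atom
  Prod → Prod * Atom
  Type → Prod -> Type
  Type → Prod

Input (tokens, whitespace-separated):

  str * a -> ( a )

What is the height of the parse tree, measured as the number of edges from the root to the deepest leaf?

[Type [Prod [Prod [Atom str]] * [Atom a]] -> [Type [Prod [Atom ( [Type [Prod [Atom a]]] )]]]]

7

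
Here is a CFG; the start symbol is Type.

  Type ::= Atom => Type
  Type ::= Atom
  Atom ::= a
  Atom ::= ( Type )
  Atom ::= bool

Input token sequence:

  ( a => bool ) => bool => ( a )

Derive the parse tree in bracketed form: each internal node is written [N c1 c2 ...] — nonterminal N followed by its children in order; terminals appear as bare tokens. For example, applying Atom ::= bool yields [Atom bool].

Type
Atom => Type
( Type ) => Type
( Atom => Type ) => Type
( a => Type ) => Type
( a => Atom ) => Type
( a => bool ) => Type
( a => bool ) => Atom => Type
( a => bool ) => bool => Type
( a => bool ) => bool => Atom
( a => bool ) => bool => ( Type )
( a => bool ) => bool => ( Atom )
( a => bool ) => bool => ( a )

[Type [Atom ( [Type [Atom a] => [Type [Atom bool]]] )] => [Type [Atom bool] => [Type [Atom ( [Type [Atom a]] )]]]]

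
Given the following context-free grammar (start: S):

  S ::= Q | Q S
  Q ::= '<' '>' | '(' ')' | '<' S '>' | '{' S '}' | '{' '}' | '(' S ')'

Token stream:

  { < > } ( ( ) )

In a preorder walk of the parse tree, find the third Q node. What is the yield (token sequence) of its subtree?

( ( ) )

[S [Q { [S [Q < >]] }] [S [Q ( [S [Q ( )]] )]]]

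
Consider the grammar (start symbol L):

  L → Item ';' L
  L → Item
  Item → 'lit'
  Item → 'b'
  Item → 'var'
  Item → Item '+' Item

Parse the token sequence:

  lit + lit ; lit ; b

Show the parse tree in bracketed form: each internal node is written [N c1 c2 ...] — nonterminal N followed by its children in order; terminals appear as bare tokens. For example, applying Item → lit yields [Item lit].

L
Item ; L
Item + Item ; L
lit + Item ; L
lit + lit ; L
lit + lit ; Item ; L
lit + lit ; lit ; L
lit + lit ; lit ; Item
lit + lit ; lit ; b

[L [Item [Item lit] + [Item lit]] ; [L [Item lit] ; [L [Item b]]]]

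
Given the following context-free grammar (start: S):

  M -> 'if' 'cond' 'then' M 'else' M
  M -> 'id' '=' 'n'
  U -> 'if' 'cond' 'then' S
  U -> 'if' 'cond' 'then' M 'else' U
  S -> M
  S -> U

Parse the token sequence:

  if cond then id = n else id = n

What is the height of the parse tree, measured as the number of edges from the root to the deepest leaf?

[S [M if cond then [M id = n] else [M id = n]]]

3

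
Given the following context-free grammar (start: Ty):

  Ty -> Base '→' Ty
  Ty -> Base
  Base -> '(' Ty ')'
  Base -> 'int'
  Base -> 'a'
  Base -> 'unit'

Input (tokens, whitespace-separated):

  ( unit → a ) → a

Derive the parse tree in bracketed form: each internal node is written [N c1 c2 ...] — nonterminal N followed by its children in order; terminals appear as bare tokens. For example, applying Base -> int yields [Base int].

[Ty [Base ( [Ty [Base unit] → [Ty [Base a]]] )] → [Ty [Base a]]]

Ty
Base → Ty
( Ty ) → Ty
( Base → Ty ) → Ty
( unit → Ty ) → Ty
( unit → Base ) → Ty
( unit → a ) → Ty
( unit → a ) → Base
( unit → a ) → a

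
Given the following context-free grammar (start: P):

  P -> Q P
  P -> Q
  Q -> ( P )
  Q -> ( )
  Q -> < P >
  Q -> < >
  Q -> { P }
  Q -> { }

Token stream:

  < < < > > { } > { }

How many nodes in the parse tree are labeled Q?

[P [Q < [P [Q < [P [Q < >]] >] [P [Q { }]]] >] [P [Q { }]]]

5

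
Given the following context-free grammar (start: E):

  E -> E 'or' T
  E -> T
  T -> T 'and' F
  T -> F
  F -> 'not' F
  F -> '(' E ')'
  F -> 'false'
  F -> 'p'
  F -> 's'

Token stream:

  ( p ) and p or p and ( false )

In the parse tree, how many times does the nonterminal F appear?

[E [E [T [T [F ( [E [T [F p]]] )]] and [F p]]] or [T [T [F p]] and [F ( [E [T [F false]]] )]]]

6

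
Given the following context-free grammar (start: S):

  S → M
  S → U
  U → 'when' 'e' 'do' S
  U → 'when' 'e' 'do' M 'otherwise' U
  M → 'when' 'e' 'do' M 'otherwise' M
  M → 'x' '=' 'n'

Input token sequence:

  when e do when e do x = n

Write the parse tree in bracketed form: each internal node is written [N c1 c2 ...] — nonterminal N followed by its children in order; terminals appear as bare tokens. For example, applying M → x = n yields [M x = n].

S
U
when e do S
when e do U
when e do when e do S
when e do when e do M
when e do when e do x = n

[S [U when e do [S [U when e do [S [M x = n]]]]]]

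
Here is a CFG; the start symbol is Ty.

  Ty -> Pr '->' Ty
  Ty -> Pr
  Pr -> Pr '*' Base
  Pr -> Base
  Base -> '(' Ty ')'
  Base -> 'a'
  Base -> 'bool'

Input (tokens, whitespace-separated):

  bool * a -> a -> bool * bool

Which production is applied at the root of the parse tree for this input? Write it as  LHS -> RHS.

[Ty [Pr [Pr [Base bool]] * [Base a]] -> [Ty [Pr [Base a]] -> [Ty [Pr [Pr [Base bool]] * [Base bool]]]]]

Ty -> Pr '->' Ty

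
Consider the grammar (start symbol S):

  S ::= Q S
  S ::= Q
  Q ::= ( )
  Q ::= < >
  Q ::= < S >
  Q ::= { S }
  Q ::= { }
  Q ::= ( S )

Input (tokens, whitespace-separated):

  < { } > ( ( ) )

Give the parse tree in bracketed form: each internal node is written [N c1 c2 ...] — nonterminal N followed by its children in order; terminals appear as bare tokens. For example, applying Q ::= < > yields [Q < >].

[S [Q < [S [Q { }]] >] [S [Q ( [S [Q ( )]] )]]]

S
Q S
< S > S
< Q > S
< { } > S
< { } > Q
< { } > ( S )
< { } > ( Q )
< { } > ( ( ) )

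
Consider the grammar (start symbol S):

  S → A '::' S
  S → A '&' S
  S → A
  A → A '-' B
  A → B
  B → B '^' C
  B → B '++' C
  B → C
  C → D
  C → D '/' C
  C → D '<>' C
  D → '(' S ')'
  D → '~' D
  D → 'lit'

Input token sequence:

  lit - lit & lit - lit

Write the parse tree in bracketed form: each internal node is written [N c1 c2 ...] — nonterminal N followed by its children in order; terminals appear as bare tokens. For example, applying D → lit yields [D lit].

S
A & S
A - B & S
B - B & S
C - B & S
D - B & S
lit - B & S
lit - C & S
lit - D & S
lit - lit & S
lit - lit & A
lit - lit & A - B
lit - lit & B - B
lit - lit & C - B
lit - lit & D - B
lit - lit & lit - B
lit - lit & lit - C
lit - lit & lit - D
lit - lit & lit - lit

[S [A [A [B [C [D lit]]]] - [B [C [D lit]]]] & [S [A [A [B [C [D lit]]]] - [B [C [D lit]]]]]]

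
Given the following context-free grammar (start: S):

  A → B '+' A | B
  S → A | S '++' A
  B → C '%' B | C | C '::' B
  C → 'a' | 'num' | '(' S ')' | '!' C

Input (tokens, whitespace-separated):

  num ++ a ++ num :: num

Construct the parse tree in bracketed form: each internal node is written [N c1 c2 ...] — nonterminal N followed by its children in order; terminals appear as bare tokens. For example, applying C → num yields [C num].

S
S ++ A
S ++ A ++ A
A ++ A ++ A
B ++ A ++ A
C ++ A ++ A
num ++ A ++ A
num ++ B ++ A
num ++ C ++ A
num ++ a ++ A
num ++ a ++ B
num ++ a ++ C :: B
num ++ a ++ num :: B
num ++ a ++ num :: C
num ++ a ++ num :: num

[S [S [S [A [B [C num]]]] ++ [A [B [C a]]]] ++ [A [B [C num] :: [B [C num]]]]]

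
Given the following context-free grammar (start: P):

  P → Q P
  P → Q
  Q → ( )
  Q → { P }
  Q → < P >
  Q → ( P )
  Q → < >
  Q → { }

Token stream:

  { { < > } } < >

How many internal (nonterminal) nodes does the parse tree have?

[P [Q { [P [Q { [P [Q < >]] }]] }] [P [Q < >]]]

8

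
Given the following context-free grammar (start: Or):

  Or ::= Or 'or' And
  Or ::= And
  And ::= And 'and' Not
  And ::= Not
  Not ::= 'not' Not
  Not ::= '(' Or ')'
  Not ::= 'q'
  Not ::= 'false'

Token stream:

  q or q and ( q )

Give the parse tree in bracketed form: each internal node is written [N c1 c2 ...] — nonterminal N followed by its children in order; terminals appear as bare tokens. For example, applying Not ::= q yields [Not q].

Or
Or or And
And or And
Not or And
q or And
q or And and Not
q or Not and Not
q or q and Not
q or q and ( Or )
q or q and ( And )
q or q and ( Not )
q or q and ( q )

[Or [Or [And [Not q]]] or [And [And [Not q]] and [Not ( [Or [And [Not q]]] )]]]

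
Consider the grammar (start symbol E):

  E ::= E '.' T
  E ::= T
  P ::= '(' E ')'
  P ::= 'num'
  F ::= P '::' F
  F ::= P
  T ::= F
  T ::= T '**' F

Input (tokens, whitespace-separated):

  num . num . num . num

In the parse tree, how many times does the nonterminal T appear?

4

[E [E [E [E [T [F [P num]]]] . [T [F [P num]]]] . [T [F [P num]]]] . [T [F [P num]]]]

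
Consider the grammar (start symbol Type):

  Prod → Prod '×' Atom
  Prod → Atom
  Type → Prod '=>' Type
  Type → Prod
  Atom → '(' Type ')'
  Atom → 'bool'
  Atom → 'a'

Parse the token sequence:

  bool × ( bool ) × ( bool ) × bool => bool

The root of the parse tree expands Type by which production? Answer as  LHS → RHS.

[Type [Prod [Prod [Prod [Prod [Atom bool]] × [Atom ( [Type [Prod [Atom bool]]] )]] × [Atom ( [Type [Prod [Atom bool]]] )]] × [Atom bool]] => [Type [Prod [Atom bool]]]]

Type → Prod '=>' Type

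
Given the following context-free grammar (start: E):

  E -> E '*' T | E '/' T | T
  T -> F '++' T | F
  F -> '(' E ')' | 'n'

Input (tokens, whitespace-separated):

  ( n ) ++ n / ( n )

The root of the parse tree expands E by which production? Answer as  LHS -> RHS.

[E [E [T [F ( [E [T [F n]]] )] ++ [T [F n]]]] / [T [F ( [E [T [F n]]] )]]]

E -> E '/' T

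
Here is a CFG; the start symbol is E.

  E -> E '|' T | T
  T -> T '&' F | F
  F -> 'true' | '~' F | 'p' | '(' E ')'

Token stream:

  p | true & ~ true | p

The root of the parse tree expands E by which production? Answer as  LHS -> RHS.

[E [E [E [T [F p]]] | [T [T [F true]] & [F ~ [F true]]]] | [T [F p]]]

E -> E '|' T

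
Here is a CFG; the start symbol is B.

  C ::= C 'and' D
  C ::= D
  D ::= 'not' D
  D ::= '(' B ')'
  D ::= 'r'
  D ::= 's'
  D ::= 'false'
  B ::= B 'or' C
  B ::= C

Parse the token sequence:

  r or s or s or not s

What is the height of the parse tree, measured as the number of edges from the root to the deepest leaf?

[B [B [B [B [C [D r]]] or [C [D s]]] or [C [D s]]] or [C [D not [D s]]]]

6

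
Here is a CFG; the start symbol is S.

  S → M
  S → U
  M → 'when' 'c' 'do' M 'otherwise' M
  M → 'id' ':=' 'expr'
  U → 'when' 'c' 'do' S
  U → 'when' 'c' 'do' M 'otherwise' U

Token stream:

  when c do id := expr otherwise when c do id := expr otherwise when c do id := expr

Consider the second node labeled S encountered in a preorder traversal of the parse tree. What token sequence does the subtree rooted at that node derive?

[S [U when c do [M id := expr] otherwise [U when c do [M id := expr] otherwise [U when c do [S [M id := expr]]]]]]

id := expr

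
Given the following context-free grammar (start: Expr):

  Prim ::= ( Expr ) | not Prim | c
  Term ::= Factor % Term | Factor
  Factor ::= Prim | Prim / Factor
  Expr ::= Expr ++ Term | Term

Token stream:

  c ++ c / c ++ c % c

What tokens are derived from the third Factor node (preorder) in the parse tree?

[Expr [Expr [Expr [Term [Factor [Prim c]]]] ++ [Term [Factor [Prim c] / [Factor [Prim c]]]]] ++ [Term [Factor [Prim c]] % [Term [Factor [Prim c]]]]]

c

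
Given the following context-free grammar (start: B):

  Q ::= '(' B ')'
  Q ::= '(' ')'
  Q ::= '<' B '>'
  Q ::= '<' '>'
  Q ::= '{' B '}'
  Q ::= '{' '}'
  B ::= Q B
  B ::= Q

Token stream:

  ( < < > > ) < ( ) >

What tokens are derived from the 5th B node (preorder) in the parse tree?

[B [Q ( [B [Q < [B [Q < >]] >]] )] [B [Q < [B [Q ( )]] >]]]

( )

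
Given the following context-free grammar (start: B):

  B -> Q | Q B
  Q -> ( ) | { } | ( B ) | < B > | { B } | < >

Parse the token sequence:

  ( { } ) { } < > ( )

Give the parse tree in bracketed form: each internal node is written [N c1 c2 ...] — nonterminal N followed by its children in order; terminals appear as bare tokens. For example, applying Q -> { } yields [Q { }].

B
Q B
( B ) B
( Q ) B
( { } ) B
( { } ) Q B
( { } ) { } B
( { } ) { } Q B
( { } ) { } < > B
( { } ) { } < > Q
( { } ) { } < > ( )

[B [Q ( [B [Q { }]] )] [B [Q { }] [B [Q < >] [B [Q ( )]]]]]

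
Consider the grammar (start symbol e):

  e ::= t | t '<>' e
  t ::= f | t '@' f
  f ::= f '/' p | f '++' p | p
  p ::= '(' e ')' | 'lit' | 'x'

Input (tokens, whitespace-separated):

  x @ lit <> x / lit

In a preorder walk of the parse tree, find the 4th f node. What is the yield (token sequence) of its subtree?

[e [t [t [f [p x]]] @ [f [p lit]]] <> [e [t [f [f [p x]] / [p lit]]]]]

x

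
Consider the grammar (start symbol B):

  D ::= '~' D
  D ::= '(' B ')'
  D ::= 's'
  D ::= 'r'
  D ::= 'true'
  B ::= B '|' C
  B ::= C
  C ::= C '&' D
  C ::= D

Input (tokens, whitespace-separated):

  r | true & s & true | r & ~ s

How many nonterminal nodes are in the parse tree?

16

[B [B [B [C [D r]]] | [C [C [C [D true]] & [D s]] & [D true]]] | [C [C [D r]] & [D ~ [D s]]]]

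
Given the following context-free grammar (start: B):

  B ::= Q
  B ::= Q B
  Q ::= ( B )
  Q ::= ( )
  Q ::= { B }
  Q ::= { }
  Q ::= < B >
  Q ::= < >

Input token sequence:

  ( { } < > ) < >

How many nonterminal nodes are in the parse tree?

[B [Q ( [B [Q { }] [B [Q < >]]] )] [B [Q < >]]]

8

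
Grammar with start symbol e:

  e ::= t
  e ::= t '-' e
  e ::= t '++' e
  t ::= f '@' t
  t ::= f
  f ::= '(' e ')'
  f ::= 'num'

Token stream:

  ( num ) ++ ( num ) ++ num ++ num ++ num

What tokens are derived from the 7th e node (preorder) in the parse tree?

num

[e [t [f ( [e [t [f num]]] )]] ++ [e [t [f ( [e [t [f num]]] )]] ++ [e [t [f num]] ++ [e [t [f num]] ++ [e [t [f num]]]]]]]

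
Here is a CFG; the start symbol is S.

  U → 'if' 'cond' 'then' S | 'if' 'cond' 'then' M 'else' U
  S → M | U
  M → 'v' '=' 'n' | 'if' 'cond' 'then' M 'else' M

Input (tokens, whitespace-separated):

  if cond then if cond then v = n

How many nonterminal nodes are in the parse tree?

6

[S [U if cond then [S [U if cond then [S [M v = n]]]]]]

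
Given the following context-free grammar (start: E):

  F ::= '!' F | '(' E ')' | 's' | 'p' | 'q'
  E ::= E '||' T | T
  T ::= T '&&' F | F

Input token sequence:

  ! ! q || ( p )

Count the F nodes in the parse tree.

5

[E [E [T [F ! [F ! [F q]]]]] || [T [F ( [E [T [F p]]] )]]]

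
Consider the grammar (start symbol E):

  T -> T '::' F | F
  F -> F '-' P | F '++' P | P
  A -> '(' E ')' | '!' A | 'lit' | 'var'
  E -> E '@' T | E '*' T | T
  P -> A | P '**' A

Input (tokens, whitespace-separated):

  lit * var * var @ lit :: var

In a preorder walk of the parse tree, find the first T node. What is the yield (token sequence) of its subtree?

[E [E [E [E [T [F [P [A lit]]]]] * [T [F [P [A var]]]]] * [T [F [P [A var]]]]] @ [T [T [F [P [A lit]]]] :: [F [P [A var]]]]]

lit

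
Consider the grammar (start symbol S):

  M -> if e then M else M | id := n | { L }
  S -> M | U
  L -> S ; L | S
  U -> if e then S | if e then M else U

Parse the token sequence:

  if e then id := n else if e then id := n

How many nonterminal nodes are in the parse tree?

[S [U if e then [M id := n] else [U if e then [S [M id := n]]]]]

6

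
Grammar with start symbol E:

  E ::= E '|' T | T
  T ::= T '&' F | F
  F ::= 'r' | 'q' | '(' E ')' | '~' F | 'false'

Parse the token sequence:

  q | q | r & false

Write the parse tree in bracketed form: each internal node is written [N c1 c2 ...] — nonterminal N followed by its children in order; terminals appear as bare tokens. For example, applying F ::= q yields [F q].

E
E | T
E | T | T
T | T | T
F | T | T
q | T | T
q | F | T
q | q | T
q | q | T & F
q | q | F & F
q | q | r & F
q | q | r & false

[E [E [E [T [F q]]] | [T [F q]]] | [T [T [F r]] & [F false]]]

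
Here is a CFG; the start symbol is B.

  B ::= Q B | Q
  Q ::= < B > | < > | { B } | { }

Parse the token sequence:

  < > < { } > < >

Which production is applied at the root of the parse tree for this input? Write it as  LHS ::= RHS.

B ::= Q B

[B [Q < >] [B [Q < [B [Q { }]] >] [B [Q < >]]]]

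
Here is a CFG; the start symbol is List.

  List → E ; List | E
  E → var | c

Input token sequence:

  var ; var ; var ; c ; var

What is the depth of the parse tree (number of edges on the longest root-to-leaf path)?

6

[List [E var] ; [List [E var] ; [List [E var] ; [List [E c] ; [List [E var]]]]]]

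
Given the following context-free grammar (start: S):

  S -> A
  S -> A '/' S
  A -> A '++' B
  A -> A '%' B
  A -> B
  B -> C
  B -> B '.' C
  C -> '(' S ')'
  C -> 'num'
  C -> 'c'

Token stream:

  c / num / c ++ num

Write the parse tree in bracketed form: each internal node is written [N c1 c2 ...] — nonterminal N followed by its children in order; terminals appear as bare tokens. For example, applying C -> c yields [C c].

[S [A [B [C c]]] / [S [A [B [C num]]] / [S [A [A [B [C c]]] ++ [B [C num]]]]]]

S
A / S
B / S
C / S
c / S
c / A / S
c / B / S
c / C / S
c / num / S
c / num / A
c / num / A ++ B
c / num / B ++ B
c / num / C ++ B
c / num / c ++ B
c / num / c ++ C
c / num / c ++ num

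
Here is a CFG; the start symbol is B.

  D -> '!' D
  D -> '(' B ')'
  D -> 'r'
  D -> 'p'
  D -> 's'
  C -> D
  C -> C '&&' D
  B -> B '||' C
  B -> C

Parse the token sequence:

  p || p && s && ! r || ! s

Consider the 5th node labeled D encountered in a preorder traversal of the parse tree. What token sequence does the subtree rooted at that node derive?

r

[B [B [B [C [D p]]] || [C [C [C [D p]] && [D s]] && [D ! [D r]]]] || [C [D ! [D s]]]]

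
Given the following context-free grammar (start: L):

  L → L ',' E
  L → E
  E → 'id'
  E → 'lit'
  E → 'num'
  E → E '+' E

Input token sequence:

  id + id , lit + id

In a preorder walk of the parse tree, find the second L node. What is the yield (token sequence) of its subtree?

[L [L [E [E id] + [E id]]] , [E [E lit] + [E id]]]

id + id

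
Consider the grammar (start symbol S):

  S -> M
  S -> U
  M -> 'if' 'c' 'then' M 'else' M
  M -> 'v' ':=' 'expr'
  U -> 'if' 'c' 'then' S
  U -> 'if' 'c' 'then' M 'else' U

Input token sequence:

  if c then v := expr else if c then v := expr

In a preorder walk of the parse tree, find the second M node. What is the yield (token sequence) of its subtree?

v := expr

[S [U if c then [M v := expr] else [U if c then [S [M v := expr]]]]]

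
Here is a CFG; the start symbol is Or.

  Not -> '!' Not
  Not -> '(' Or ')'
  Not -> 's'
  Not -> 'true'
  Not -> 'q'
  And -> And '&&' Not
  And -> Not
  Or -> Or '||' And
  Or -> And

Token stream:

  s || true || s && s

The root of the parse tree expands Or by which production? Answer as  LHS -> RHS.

Or -> Or '||' And

[Or [Or [Or [And [Not s]]] || [And [Not true]]] || [And [And [Not s]] && [Not s]]]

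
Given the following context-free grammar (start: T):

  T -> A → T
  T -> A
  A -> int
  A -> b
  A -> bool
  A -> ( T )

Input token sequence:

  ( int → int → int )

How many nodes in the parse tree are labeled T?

4

[T [A ( [T [A int] → [T [A int] → [T [A int]]]] )]]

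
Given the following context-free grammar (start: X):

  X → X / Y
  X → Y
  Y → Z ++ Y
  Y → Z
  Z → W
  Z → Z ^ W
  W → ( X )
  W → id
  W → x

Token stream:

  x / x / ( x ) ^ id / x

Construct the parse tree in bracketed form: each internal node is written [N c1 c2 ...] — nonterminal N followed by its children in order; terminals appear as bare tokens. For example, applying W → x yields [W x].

X
X / Y
X / Y / Y
X / Y / Y / Y
Y / Y / Y / Y
Z / Y / Y / Y
W / Y / Y / Y
x / Y / Y / Y
x / Z / Y / Y
x / W / Y / Y
x / x / Y / Y
x / x / Z / Y
x / x / Z ^ W / Y
x / x / W ^ W / Y
x / x / ( X ) ^ W / Y
x / x / ( Y ) ^ W / Y
x / x / ( Z ) ^ W / Y
x / x / ( W ) ^ W / Y
x / x / ( x ) ^ W / Y
x / x / ( x ) ^ id / Y
x / x / ( x ) ^ id / Z
x / x / ( x ) ^ id / W
x / x / ( x ) ^ id / x

[X [X [X [X [Y [Z [W x]]]] / [Y [Z [W x]]]] / [Y [Z [Z [W ( [X [Y [Z [W x]]]] )]] ^ [W id]]]] / [Y [Z [W x]]]]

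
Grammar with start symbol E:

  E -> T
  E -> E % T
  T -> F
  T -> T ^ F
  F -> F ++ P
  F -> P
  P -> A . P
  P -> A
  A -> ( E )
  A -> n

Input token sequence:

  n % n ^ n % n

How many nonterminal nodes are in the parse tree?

[E [E [E [T [F [P [A n]]]]] % [T [T [F [P [A n]]]] ^ [F [P [A n]]]]] % [T [F [P [A n]]]]]

19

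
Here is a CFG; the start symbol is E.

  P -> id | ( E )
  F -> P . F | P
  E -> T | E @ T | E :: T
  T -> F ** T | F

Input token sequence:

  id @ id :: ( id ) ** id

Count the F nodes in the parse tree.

[E [E [E [T [F [P id]]]] @ [T [F [P id]]]] :: [T [F [P ( [E [T [F [P id]]]] )]] ** [T [F [P id]]]]]

5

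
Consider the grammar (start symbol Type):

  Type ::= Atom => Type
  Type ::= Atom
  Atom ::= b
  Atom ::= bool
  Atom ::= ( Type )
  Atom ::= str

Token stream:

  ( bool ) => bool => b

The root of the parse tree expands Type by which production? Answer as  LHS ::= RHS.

Type ::= Atom => Type

[Type [Atom ( [Type [Atom bool]] )] => [Type [Atom bool] => [Type [Atom b]]]]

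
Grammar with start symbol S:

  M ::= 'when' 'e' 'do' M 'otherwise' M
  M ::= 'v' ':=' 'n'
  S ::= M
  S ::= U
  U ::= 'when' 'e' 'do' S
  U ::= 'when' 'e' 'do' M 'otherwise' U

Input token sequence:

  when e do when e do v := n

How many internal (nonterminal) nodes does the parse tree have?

6

[S [U when e do [S [U when e do [S [M v := n]]]]]]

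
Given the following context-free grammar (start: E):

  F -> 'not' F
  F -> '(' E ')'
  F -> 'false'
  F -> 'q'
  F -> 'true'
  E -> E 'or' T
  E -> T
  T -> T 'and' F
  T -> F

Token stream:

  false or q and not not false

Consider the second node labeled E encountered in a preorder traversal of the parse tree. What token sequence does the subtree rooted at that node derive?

[E [E [T [F false]]] or [T [T [F q]] and [F not [F not [F false]]]]]

false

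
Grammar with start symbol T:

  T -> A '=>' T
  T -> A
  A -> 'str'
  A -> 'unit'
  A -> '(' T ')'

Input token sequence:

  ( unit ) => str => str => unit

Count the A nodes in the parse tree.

5

[T [A ( [T [A unit]] )] => [T [A str] => [T [A str] => [T [A unit]]]]]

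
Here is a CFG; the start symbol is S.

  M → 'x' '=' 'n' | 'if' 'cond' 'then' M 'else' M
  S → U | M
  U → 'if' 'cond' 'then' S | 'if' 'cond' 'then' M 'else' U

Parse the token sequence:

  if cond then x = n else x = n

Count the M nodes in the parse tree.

[S [M if cond then [M x = n] else [M x = n]]]

3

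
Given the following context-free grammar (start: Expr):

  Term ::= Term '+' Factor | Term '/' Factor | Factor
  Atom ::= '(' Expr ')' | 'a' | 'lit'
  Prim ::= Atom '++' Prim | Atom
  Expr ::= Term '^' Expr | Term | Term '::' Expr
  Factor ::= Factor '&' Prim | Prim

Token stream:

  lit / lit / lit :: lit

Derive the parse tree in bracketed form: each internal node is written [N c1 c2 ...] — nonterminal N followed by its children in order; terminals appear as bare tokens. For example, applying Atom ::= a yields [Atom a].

Expr
Term :: Expr
Term / Factor :: Expr
Term / Factor / Factor :: Expr
Factor / Factor / Factor :: Expr
Prim / Factor / Factor :: Expr
Atom / Factor / Factor :: Expr
lit / Factor / Factor :: Expr
lit / Prim / Factor :: Expr
lit / Atom / Factor :: Expr
lit / lit / Factor :: Expr
lit / lit / Prim :: Expr
lit / lit / Atom :: Expr
lit / lit / lit :: Expr
lit / lit / lit :: Term
lit / lit / lit :: Factor
lit / lit / lit :: Prim
lit / lit / lit :: Atom
lit / lit / lit :: lit

[Expr [Term [Term [Term [Factor [Prim [Atom lit]]]] / [Factor [Prim [Atom lit]]]] / [Factor [Prim [Atom lit]]]] :: [Expr [Term [Factor [Prim [Atom lit]]]]]]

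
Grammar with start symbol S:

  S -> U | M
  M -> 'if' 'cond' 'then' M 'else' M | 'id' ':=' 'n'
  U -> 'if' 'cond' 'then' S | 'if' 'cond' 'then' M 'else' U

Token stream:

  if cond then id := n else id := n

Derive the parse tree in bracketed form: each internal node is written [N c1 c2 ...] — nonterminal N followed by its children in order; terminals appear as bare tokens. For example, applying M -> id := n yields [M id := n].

[S [M if cond then [M id := n] else [M id := n]]]

S
M
if cond then M else M
if cond then id := n else M
if cond then id := n else id := n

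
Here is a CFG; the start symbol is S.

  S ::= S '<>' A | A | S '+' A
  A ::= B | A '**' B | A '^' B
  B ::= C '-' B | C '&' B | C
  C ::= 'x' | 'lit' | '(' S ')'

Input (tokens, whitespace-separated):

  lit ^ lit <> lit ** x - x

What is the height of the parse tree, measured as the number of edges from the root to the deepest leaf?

[S [S [A [A [B [C lit]]] ^ [B [C lit]]]] <> [A [A [B [C lit]]] ** [B [C x] - [B [C x]]]]]

6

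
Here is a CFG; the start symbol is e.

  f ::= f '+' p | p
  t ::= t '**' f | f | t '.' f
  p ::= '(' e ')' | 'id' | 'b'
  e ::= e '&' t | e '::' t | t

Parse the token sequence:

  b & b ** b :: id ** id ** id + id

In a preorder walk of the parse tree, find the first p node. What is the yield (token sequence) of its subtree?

b

[e [e [e [t [f [p b]]]] & [t [t [f [p b]]] ** [f [p b]]]] :: [t [t [t [f [p id]]] ** [f [p id]]] ** [f [f [p id]] + [p id]]]]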